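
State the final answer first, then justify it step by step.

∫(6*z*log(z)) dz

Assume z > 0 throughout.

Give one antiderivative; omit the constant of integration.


The answer is 3*z**2*log(z) - 3*z**2/2.
Step 1. Integrate ∫(6*z*log(z)) dz by parts with u = log(z), dv = (6*z) dz, so v = 3*z**2 [assuming z > 0]: now 3*z**2*log(z) + ∫(-3*z) dz.
Step 2. Evaluate the standard form: now 3*z**2*log(z) - 3*z**2/2.
Answer: 3*z**2*log(z) - 3*z**2/2.


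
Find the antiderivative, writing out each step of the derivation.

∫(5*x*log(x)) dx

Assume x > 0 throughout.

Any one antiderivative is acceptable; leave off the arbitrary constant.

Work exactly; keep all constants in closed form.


Step 1. Integrate ∫(5*x*log(x)) dx by parts with u = log(x), dv = (5*x) dx, so v = 5*x**2/2 [assuming x > 0]: now 5*x**2*log(x)/2 + ∫(-5*x/2) dx.
Step 2. Evaluate the standard form: now 5*x**2*log(x)/2 - 5*x**2/4.
Answer: 5*x**2*log(x)/2 - 5*x**2/4.


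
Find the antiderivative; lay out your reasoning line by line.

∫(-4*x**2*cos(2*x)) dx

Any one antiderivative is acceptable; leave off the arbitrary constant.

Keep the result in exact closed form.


Step 1. Integrate ∫(-4*x**2*cos(2*x)) dx by parts with u = x**2, dv = (-4*cos(2*x)) dx, so v = -2*sin(2*x): now -2*x**2*sin(2*x) + ∫(4*x*sin(2*x)) dx.
Step 2. Integrate ∫(4*x*sin(2*x)) dx by parts with u = x, dv = (4*sin(2*x)) dx, so v = -2*cos(2*x): now -2*x**2*sin(2*x) - 2*x*cos(2*x) + ∫(2*cos(2*x)) dx.
Step 3. Evaluate the standard form: now -2*x**2*sin(2*x) - 2*x*cos(2*x) + sin(2*x).
Answer: -2*x**2*sin(2*x) - 2*x*cos(2*x) + sin(2*x).


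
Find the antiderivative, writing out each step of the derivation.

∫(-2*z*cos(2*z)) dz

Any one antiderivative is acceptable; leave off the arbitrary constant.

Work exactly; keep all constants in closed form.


Step 1. Integrate ∫(-2*z*cos(2*z)) dz by parts with u = z, dv = (-2*cos(2*z)) dz, so v = -sin(2*z): now -z*sin(2*z) + ∫(sin(2*z)) dz.
Step 2. Evaluate the standard form: now -z*sin(2*z) - cos(2*z)/2.
Answer: -z*sin(2*z) - cos(2*z)/2.


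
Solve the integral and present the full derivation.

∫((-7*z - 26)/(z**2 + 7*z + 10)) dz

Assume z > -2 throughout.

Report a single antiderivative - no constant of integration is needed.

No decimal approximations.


Step 1. Decompose ∫((-7*z - 26)/(z**2 + 7*z + 10)) dz by partial fractions, (-7*z - 26)/(z**2 + 7*z + 10) = -3/(z + 5) - 4/(z + 2): now ∫(-4/(z + 2)) dz + ∫(-3/(z + 5)) dz.
Step 2. Evaluate the standard form [assuming z > -2]: now -4*log(z + 2) + ∫(-3/(z + 5)) dz.
Step 3. Evaluate the standard form [assuming z > -5]: now -4*log(z + 2) - 3*log(z + 5).
Answer: -4*log(z + 2) - 3*log(z + 5).


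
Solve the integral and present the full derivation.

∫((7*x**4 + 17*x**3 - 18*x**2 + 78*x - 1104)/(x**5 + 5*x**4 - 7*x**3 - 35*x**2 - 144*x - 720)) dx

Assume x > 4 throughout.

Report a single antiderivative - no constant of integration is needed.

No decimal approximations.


Step 1. Decompose ∫((7*x**4 + 17*x**3 - 18*x**2 + 78*x - 1104)/(x**5 + 5*x**4 - 7*x**3 - 35*x**2 - 144*x - 720)) dx by partial fractions, (7*x**4 + 17*x**3 - 18*x**2 + 78*x - 1104)/(x**5 + 5*x**4 - 7*x**3 - 35*x**2 - 144*x - 720) = 3/(x**2 + 9) + 1/(x + 5) + 5/(x + 4) + 1/(x - 4): now ∫(1/(x - 4)) dx + ∫(5/(x + 4)) dx + ∫(1/(x + 5)) dx + ∫(3/(x**2 + 9)) dx.
Step 2. Evaluate the standard form [assuming x > -4]: now 5*log(x + 4) + ∫(1/(x - 4)) dx + ∫(1/(x + 5)) dx + ∫(3/(x**2 + 9)) dx.
Step 3. Evaluate the standard form [assuming x > -5]: now 5*log(x + 4) + log(x + 5) + ∫(1/(x - 4)) dx + ∫(3/(x**2 + 9)) dx.
Step 4. Evaluate the standard form [assuming x > 4]: now log(x - 4) + 5*log(x + 4) + log(x + 5) + ∫(3/(x**2 + 9)) dx.
Step 5. Evaluate the standard form: now log(x - 4) + 5*log(x + 4) + log(x + 5) + atan(x/3).
Answer: log(x - 4) + 5*log(x + 4) + log(x + 5) + atan(x/3).


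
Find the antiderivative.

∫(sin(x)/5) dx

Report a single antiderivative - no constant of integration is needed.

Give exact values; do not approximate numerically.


Answer: -cos(x)/5.


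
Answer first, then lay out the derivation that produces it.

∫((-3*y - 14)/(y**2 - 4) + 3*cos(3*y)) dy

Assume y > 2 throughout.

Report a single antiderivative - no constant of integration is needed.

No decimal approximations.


The answer is -5*log(y - 2) + 2*log(y + 2) + sin(3*y).
Step 1. Rewrite: now ∫((-3*y - 14)/(y**2 - 4)) dy + ∫(3*cos(3*y)) dy.
Step 2. Evaluate the standard form: now sin(3*y) + ∫((-3*y - 14)/(y**2 - 4)) dy.
Step 3. Decompose ∫((-3*y - 14)/(y**2 - 4)) dy by partial fractions, (-3*y - 14)/(y**2 - 4) = 2/(y + 2) - 5/(y - 2): now sin(3*y) + ∫(-5/(y - 2)) dy + ∫(2/(y + 2)) dy.
Step 4. Evaluate the standard form [assuming y > 2]: now -5*log(y - 2) + sin(3*y) + ∫(2/(y + 2)) dy.
Step 5. Evaluate the standard form [assuming y > -2]: now -5*log(y - 2) + 2*log(y + 2) + sin(3*y).
Answer: -5*log(y - 2) + 2*log(y + 2) + sin(3*y).


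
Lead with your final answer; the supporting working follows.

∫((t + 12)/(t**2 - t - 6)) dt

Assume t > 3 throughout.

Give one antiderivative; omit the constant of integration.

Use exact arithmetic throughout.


The answer is 3*log(t - 3) - 2*log(t + 2).
Step 1. Decompose ∫((t + 12)/(t**2 - t - 6)) dt by partial fractions, (t + 12)/(t**2 - t - 6) = -2/(t + 2) + 3/(t - 3): now ∫(3/(t - 3)) dt + ∫(-2/(t + 2)) dt.
Step 2. Evaluate the standard form [assuming t > 3]: now 3*log(t - 3) + ∫(-2/(t + 2)) dt.
Step 3. Evaluate the standard form [assuming t > -2]: now 3*log(t - 3) - 2*log(t + 2).
Answer: 3*log(t - 3) - 2*log(t + 2).


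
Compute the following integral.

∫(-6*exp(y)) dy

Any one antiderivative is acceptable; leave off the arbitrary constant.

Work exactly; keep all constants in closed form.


Answer: -6*exp(y).


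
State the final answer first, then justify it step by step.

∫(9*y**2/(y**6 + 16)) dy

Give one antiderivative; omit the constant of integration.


The answer is 3*atan(y**3/4)/4.
Step 1. Substitute u = y**3, turning ∫(9*y**2/(y**6 + 16)) dy into ∫(3/(u**2 + 16)) du: now ∫(3/(u**2 + 16)) du.
Step 2. Evaluate the standard form: now 3*atan(u/4)/4.
Step 3. Substitute back u = y**3: now 3*atan(y**3/4)/4.
Answer: 3*atan(y**3/4)/4.


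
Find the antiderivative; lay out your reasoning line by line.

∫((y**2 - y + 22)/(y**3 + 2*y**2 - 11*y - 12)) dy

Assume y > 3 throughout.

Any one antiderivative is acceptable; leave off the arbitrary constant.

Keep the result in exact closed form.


Step 1. Decompose ∫((y**2 - y + 22)/(y**3 + 2*y**2 - 11*y - 12)) dy by partial fractions, (y**2 - y + 22)/(y**3 + 2*y**2 - 11*y - 12) = 2/(y + 4) - 2/(y + 1) + 1/(y - 3): now ∫(1/(y - 3)) dy + ∫(-2/(y + 1)) dy + ∫(2/(y + 4)) dy.
Step 2. Evaluate the standard form [assuming y > -4]: now 2*log(y + 4) + ∫(1/(y - 3)) dy + ∫(-2/(y + 1)) dy.
Step 3. Evaluate the standard form [assuming y > -1]: now -2*log(y + 1) + 2*log(y + 4) + ∫(1/(y - 3)) dy.
Step 4. Evaluate the standard form [assuming y > 3]: now log(y - 3) - 2*log(y + 1) + 2*log(y + 4).
Answer: log(y - 3) - 2*log(y + 1) + 2*log(y + 4).


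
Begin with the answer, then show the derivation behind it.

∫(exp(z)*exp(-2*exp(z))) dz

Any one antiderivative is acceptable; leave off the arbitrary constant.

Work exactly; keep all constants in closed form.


The answer is -exp(-2*exp(z))/2.
Step 1. Substitute u = exp(z), turning ∫(exp(z)*exp(-2*exp(z))) dz into ∫(exp(-2*u)) du: now ∫(exp(-2*u)) du.
Step 2. Evaluate the standard form: now -exp(-2*u)/2.
Step 3. Substitute back u = exp(z): now -exp(-2*exp(z))/2.
Answer: -exp(-2*exp(z))/2.


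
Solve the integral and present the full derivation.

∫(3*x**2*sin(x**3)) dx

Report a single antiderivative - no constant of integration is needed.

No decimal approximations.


Step 1. Substitute u = x**3, turning ∫(3*x**2*sin(x**3)) dx into ∫(sin(u)) du: now ∫(sin(u)) du.
Step 2. Evaluate the standard form: now -cos(u).
Step 3. Substitute back u = x**3: now -cos(x**3).
Answer: -cos(x**3).


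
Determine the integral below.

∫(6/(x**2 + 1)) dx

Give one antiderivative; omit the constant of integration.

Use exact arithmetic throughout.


Answer: 6*atan(x).


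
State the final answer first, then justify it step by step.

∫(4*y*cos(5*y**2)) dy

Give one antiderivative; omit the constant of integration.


The answer is 2*sin(5*y**2)/5.
Step 1. Substitute u = y**2, turning ∫(4*y*cos(5*y**2)) dy into ∫(2*cos(5*u)) du: now ∫(2*cos(5*u)) du.
Step 2. Evaluate the standard form: now 2*sin(5*u)/5.
Step 3. Substitute back u = y**2: now 2*sin(5*y**2)/5.
Answer: 2*sin(5*y**2)/5.


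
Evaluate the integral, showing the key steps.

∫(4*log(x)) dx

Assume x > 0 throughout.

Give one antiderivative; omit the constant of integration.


Step 1. Integrate ∫(4*log(x)) dx by parts with u = log(x), dv = (4) dx, so v = 4*x [assuming x > 0]: now 4*x*log(x) + ∫(-4) dx.
Step 2. Evaluate the standard form: now 4*x*log(x) - 4*x.
Answer: 4*x*log(x) - 4*x.


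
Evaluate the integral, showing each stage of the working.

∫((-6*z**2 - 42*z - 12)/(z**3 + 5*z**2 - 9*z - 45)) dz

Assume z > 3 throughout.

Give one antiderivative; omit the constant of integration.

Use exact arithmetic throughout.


Step 1. Decompose ∫((-6*z**2 - 42*z - 12)/(z**3 + 5*z**2 - 9*z - 45)) dz by partial fractions, (-6*z**2 - 42*z - 12)/(z**3 + 5*z**2 - 9*z - 45) = 3/(z + 5) - 5/(z + 3) - 4/(z - 3): now ∫(-4/(z - 3)) dz + ∫(-5/(z + 3)) dz + ∫(3/(z + 5)) dz.
Step 2. Evaluate the standard form [assuming z > -3]: now -5*log(z + 3) + ∫(-4/(z - 3)) dz + ∫(3/(z + 5)) dz.
Step 3. Evaluate the standard form [assuming z > -5]: now -5*log(z + 3) + 3*log(z + 5) + ∫(-4/(z - 3)) dz.
Step 4. Evaluate the standard form [assuming z > 3]: now -4*log(z - 3) - 5*log(z + 3) + 3*log(z + 5).
Answer: -4*log(z - 3) - 5*log(z + 3) + 3*log(z + 5).


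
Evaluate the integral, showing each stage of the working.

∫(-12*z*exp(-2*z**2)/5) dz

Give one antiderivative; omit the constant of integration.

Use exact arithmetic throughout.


Step 1. Substitute u = z**2, turning ∫(-12*z*exp(-2*z**2)/5) dz into ∫(-6*exp(-2*u)/5) du: now ∫(-6*exp(-2*u)/5) du.
Step 2. Evaluate the standard form: now 3*exp(-2*u)/5.
Step 3. Substitute back u = z**2: now 3*exp(-2*z**2)/5.
Answer: 3*exp(-2*z**2)/5.


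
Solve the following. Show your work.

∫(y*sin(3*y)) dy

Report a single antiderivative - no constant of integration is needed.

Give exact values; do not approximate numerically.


Step 1. Integrate ∫(y*sin(3*y)) dy by parts with u = y, dv = (sin(3*y)) dy, so v = -cos(3*y)/3: now -y*cos(3*y)/3 + ∫(cos(3*y)/3) dy.
Step 2. Evaluate the standard form: now -y*cos(3*y)/3 + sin(3*y)/9.
Answer: -y*cos(3*y)/3 + sin(3*y)/9.


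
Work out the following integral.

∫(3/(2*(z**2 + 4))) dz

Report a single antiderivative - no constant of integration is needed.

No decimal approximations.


Answer: 3*atan(z/2)/4.


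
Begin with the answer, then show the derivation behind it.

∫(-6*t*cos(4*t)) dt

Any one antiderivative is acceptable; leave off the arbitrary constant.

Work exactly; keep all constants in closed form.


The answer is -3*t*sin(4*t)/2 - 3*cos(4*t)/8.
Step 1. Integrate ∫(-6*t*cos(4*t)) dt by parts with u = t, dv = (-6*cos(4*t)) dt, so v = -3*sin(4*t)/2: now -3*t*sin(4*t)/2 + ∫(3*sin(4*t)/2) dt.
Step 2. Evaluate the standard form: now -3*t*sin(4*t)/2 - 3*cos(4*t)/8.
Answer: -3*t*sin(4*t)/2 - 3*cos(4*t)/8.


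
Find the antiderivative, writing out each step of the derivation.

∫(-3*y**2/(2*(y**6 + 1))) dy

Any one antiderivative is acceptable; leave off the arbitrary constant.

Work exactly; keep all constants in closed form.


Step 1. Substitute u = y**3, turning ∫(-3*y**2/(2*(y**6 + 1))) dy into ∫(-1/(2*(u**2 + 1))) du: now ∫(-1/(2*(u**2 + 1))) du.
Step 2. Evaluate the standard form: now -atan(u)/2.
Step 3. Substitute back u = y**3: now -atan(y**3)/2.
Answer: -atan(y**3)/2.


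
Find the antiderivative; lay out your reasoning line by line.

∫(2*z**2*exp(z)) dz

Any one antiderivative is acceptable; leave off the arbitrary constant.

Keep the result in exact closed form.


Step 1. Integrate ∫(2*z**2*exp(z)) dz by parts with u = z**2, dv = (2*exp(z)) dz, so v = 2*exp(z): now 2*z**2*exp(z) + ∫(-4*z*exp(z)) dz.
Step 2. Integrate ∫(-4*z*exp(z)) dz by parts with u = z, dv = (-4*exp(z)) dz, so v = -4*exp(z): now 2*z**2*exp(z) - 4*z*exp(z) + ∫(4*exp(z)) dz.
Step 3. Evaluate the standard form: now 2*z**2*exp(z) - 4*z*exp(z) + 4*exp(z).
Answer: 2*z**2*exp(z) - 4*z*exp(z) + 4*exp(z).


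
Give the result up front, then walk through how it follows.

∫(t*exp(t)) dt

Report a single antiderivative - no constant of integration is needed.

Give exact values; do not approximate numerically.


The answer is t*exp(t) - exp(t).
Step 1. Integrate ∫(t*exp(t)) dt by parts with u = t, dv = (exp(t)) dt, so v = exp(t): now t*exp(t) + ∫(-exp(t)) dt.
Step 2. Evaluate the standard form: now t*exp(t) - exp(t).
Answer: t*exp(t) - exp(t).


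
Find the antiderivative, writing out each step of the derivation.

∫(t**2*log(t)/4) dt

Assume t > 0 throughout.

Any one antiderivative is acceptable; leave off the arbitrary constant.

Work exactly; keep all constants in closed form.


Step 1. Integrate ∫(t**2*log(t)/4) dt by parts with u = log(t), dv = (t**2/4) dt, so v = t**3/12 [assuming t > 0]: now t**3*log(t)/12 + ∫(-t**2/12) dt.
Step 2. Evaluate the standard form: now t**3*log(t)/12 - t**3/36.
Answer: t**3*log(t)/12 - t**3/36.


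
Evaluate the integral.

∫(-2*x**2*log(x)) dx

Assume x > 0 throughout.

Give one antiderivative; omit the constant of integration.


Answer: -2*x**3*log(x)/3 + 2*x**3/9.


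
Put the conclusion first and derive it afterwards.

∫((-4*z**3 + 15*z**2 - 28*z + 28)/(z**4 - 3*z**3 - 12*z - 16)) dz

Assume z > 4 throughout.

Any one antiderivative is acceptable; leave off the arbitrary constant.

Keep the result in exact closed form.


The answer is -log(z - 4) - 3*log(z + 1) + 2*atan(z/2).
Step 1. Decompose ∫((-4*z**3 + 15*z**2 - 28*z + 28)/(z**4 - 3*z**3 - 12*z - 16)) dz by partial fractions, (-4*z**3 + 15*z**2 - 28*z + 28)/(z**4 - 3*z**3 - 12*z - 16) = 4/(z**2 + 4) - 3/(z + 1) - 1/(z - 4): now ∫(-1/(z - 4)) dz + ∫(-3/(z + 1)) dz + ∫(4/(z**2 + 4)) dz.
Step 2. Evaluate the standard form [assuming z > -1]: now -3*log(z + 1) + ∫(-1/(z - 4)) dz + ∫(4/(z**2 + 4)) dz.
Step 3. Evaluate the standard form [assuming z > 4]: now -log(z - 4) - 3*log(z + 1) + ∫(4/(z**2 + 4)) dz.
Step 4. Evaluate the standard form: now -log(z - 4) - 3*log(z + 1) + 2*atan(z/2).
Answer: -log(z - 4) - 3*log(z + 1) + 2*atan(z/2).


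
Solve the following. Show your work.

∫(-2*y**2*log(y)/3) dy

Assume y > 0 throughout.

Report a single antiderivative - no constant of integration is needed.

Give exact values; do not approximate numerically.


Step 1. Integrate ∫(-2*y**2*log(y)/3) dy by parts with u = log(y), dv = (-2*y**2/3) dy, so v = -2*y**3/9 [assuming y > 0]: now -2*y**3*log(y)/9 + ∫(2*y**2/9) dy.
Step 2. Evaluate the standard form: now -2*y**3*log(y)/9 + 2*y**3/27.
Answer: -2*y**3*log(y)/9 + 2*y**3/27.


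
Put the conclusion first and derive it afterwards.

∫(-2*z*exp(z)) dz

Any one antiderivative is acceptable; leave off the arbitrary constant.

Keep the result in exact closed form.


The answer is -2*z*exp(z) + 2*exp(z).
Step 1. Integrate ∫(-2*z*exp(z)) dz by parts with u = z, dv = (-2*exp(z)) dz, so v = -2*exp(z): now -2*z*exp(z) + ∫(2*exp(z)) dz.
Step 2. Evaluate the standard form: now -2*z*exp(z) + 2*exp(z).
Answer: -2*z*exp(z) + 2*exp(z).


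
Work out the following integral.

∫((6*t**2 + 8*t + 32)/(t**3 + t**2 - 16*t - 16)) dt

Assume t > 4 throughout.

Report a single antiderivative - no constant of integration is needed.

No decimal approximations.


Answer: 4*log(t - 4) - 2*log(t + 1) + 4*log(t + 4).


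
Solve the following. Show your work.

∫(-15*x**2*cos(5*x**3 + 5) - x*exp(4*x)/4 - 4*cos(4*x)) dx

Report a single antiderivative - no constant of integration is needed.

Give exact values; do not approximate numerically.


Step 1. Rewrite: now ∫(-x*exp(4*x)/4) dx + ∫(-15*x**2*cos(5*x**3 + 5)) dx + ∫(-4*cos(4*x)) dx.
Step 2. Integrate ∫(-x*exp(4*x)/4) dx by parts with u = x, dv = (-exp(4*x)/4) dx, so v = -exp(4*x)/16: now -x*exp(4*x)/16 + ∫(-15*x**2*cos(5*x**3 + 5)) dx + ∫(exp(4*x)/16) dx + ∫(-4*cos(4*x)) dx.
Step 3. Evaluate the standard form: now -x*exp(4*x)/16 + exp(4*x)/64 + ∫(-15*x**2*cos(5*x**3 + 5)) dx + ∫(-4*cos(4*x)) dx.
Step 4. Evaluate the standard form: now -x*exp(4*x)/16 + exp(4*x)/64 - sin(4*x) + ∫(-15*x**2*cos(5*x**3 + 5)) dx.
Step 5. Substitute u = x**3 + 1, turning ∫(-15*x**2*cos(5*x**3 + 5)) dx into ∫(-5*cos(5*u)) du: now -x*exp(4*x)/16 + exp(4*x)/64 - sin(4*x) + ∫(-5*cos(5*u)) du.
Step 6. Evaluate the standard form: now -x*exp(4*x)/16 + exp(4*x)/64 - sin(5*u) - sin(4*x).
Step 7. Substitute back u = x**3 + 1: now -x*exp(4*x)/16 + exp(4*x)/64 - sin(4*x) - sin(5*x**3 + 5).
Answer: -x*exp(4*x)/16 + exp(4*x)/64 - sin(4*x) - sin(5*x**3 + 5).


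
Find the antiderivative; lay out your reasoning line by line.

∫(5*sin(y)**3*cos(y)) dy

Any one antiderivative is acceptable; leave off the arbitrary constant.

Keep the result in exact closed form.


Step 1. Substitute u = sin(y), turning ∫(5*sin(y)**3*cos(y)) dy into ∫(5*u**3) du: now ∫(5*u**3) du.
Step 2. Evaluate the standard form: now 5*u**4/4.
Step 3. Substitute back u = sin(y): now 5*sin(y)**4/4.
Answer: 5*sin(y)**4/4.


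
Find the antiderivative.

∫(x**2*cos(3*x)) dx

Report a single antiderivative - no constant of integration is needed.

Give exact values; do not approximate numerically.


Answer: x**2*sin(3*x)/3 + 2*x*cos(3*x)/9 - 2*sin(3*x)/27.


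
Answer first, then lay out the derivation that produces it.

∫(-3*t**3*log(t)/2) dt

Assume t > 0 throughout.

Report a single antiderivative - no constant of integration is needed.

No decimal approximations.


The answer is -3*t**4*log(t)/8 + 3*t**4/32.
Step 1. Integrate ∫(-3*t**3*log(t)/2) dt by parts with u = log(t), dv = (-3*t**3/2) dt, so v = -3*t**4/8 [assuming t > 0]: now -3*t**4*log(t)/8 + ∫(3*t**3/8) dt.
Step 2. Evaluate the standard form: now -3*t**4*log(t)/8 + 3*t**4/32.
Answer: -3*t**4*log(t)/8 + 3*t**4/32.


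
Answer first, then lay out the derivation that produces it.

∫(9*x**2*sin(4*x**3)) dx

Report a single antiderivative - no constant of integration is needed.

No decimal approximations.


The answer is -3*cos(4*x**3)/4.
Step 1. Substitute u = x**3, turning ∫(9*x**2*sin(4*x**3)) dx into ∫(3*sin(4*u)) du: now ∫(3*sin(4*u)) du.
Step 2. Evaluate the standard form: now -3*cos(4*u)/4.
Step 3. Substitute back u = x**3: now -3*cos(4*x**3)/4.
Answer: -3*cos(4*x**3)/4.


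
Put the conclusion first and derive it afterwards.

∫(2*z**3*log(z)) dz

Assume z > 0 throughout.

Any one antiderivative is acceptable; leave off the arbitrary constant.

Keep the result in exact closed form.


The answer is z**4*log(z)/2 - z**4/8.
Step 1. Integrate ∫(2*z**3*log(z)) dz by parts with u = log(z), dv = (2*z**3) dz, so v = z**4/2 [assuming z > 0]: now z**4*log(z)/2 + ∫(-z**3/2) dz.
Step 2. Evaluate the standard form: now z**4*log(z)/2 - z**4/8.
Answer: z**4*log(z)/2 - z**4/8.


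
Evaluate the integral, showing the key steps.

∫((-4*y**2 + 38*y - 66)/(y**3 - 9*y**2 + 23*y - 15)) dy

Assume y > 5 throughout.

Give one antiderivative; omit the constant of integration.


Step 1. Decompose ∫((-4*y**2 + 38*y - 66)/(y**3 - 9*y**2 + 23*y - 15)) dy by partial fractions, (-4*y**2 + 38*y - 66)/(y**3 - 9*y**2 + 23*y - 15) = -4/(y - 1) - 3/(y - 3) + 3/(y - 5): now ∫(3/(y - 5)) dy + ∫(-3/(y - 3)) dy + ∫(-4/(y - 1)) dy.
Step 2. Evaluate the standard form [assuming y > 1]: now -4*log(y - 1) + ∫(3/(y - 5)) dy + ∫(-3/(y - 3)) dy.
Step 3. Evaluate the standard form [assuming y > 3]: now -3*log(y - 3) - 4*log(y - 1) + ∫(3/(y - 5)) dy.
Step 4. Evaluate the standard form [assuming y > 5]: now 3*log(y - 5) - 3*log(y - 3) - 4*log(y - 1).
Answer: 3*log(y - 5) - 3*log(y - 3) - 4*log(y - 1).


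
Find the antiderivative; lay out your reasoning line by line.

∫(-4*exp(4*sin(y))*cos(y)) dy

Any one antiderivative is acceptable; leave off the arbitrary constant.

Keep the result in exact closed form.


Step 1. Substitute u = sin(y), turning ∫(-4*exp(4*sin(y))*cos(y)) dy into ∫(-4*exp(4*u)) du: now ∫(-4*exp(4*u)) du.
Step 2. Evaluate the standard form: now -exp(4*u).
Step 3. Substitute back u = sin(y): now -exp(4*sin(y)).
Answer: -exp(4*sin(y)).


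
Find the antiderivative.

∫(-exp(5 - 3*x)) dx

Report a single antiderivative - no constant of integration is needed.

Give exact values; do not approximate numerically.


Answer: exp(5 - 3*x)/3.


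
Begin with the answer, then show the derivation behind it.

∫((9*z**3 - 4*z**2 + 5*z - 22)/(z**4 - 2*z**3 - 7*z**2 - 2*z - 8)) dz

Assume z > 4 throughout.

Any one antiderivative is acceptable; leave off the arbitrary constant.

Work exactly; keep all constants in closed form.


The answer is 5*log(z - 4) + 4*log(z + 2) + 2*atan(z).
Step 1. Decompose ∫((9*z**3 - 4*z**2 + 5*z - 22)/(z**4 - 2*z**3 - 7*z**2 - 2*z - 8)) dz by partial fractions, (9*z**3 - 4*z**2 + 5*z - 22)/(z**4 - 2*z**3 - 7*z**2 - 2*z - 8) = 2/(z**2 + 1) + 4/(z + 2) + 5/(z - 4): now ∫(5/(z - 4)) dz + ∫(4/(z + 2)) dz + ∫(2/(z**2 + 1)) dz.
Step 2. Evaluate the standard form [assuming z > -2]: now 4*log(z + 2) + ∫(5/(z - 4)) dz + ∫(2/(z**2 + 1)) dz.
Step 3. Evaluate the standard form [assuming z > 4]: now 5*log(z - 4) + 4*log(z + 2) + ∫(2/(z**2 + 1)) dz.
Step 4. Evaluate the standard form: now 5*log(z - 4) + 4*log(z + 2) + 2*atan(z).
Answer: 5*log(z - 4) + 4*log(z + 2) + 2*atan(z).


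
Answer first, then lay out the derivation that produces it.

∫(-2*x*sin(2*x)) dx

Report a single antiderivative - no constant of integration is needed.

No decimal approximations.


The answer is x*cos(2*x) - sin(2*x)/2.
Step 1. Integrate ∫(-2*x*sin(2*x)) dx by parts with u = x, dv = (-2*sin(2*x)) dx, so v = cos(2*x): now x*cos(2*x) + ∫(-cos(2*x)) dx.
Step 2. Evaluate the standard form: now x*cos(2*x) - sin(2*x)/2.
Answer: x*cos(2*x) - sin(2*x)/2.


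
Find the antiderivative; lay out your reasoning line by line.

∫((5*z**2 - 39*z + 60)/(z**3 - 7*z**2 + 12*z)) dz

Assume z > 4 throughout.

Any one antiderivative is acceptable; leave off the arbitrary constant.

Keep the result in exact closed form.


Step 1. Decompose ∫((5*z**2 - 39*z + 60)/(z**3 - 7*z**2 + 12*z)) dz by partial fractions, (5*z**2 - 39*z + 60)/(z**3 - 7*z**2 + 12*z) = 4/(z - 3) - 4/(z - 4) + 5/z: now ∫(5/z) dz + ∫(-4/(z - 4)) dz + ∫(4/(z - 3)) dz.
Step 2. Evaluate the standard form [assuming z > 3]: now 4*log(z - 3) + ∫(5/z) dz + ∫(-4/(z - 4)) dz.
Step 3. Evaluate the standard form [assuming z > 0]: now 5*log(z) + 4*log(z - 3) + ∫(-4/(z - 4)) dz.
Step 4. Evaluate the standard form [assuming z > 4]: now 5*log(z) - 4*log(z - 4) + 4*log(z - 3).
Answer: 5*log(z) - 4*log(z - 4) + 4*log(z - 3).


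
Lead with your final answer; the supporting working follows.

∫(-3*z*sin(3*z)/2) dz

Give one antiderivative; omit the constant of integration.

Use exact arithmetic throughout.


The answer is z*cos(3*z)/2 - sin(3*z)/6.
Step 1. Integrate ∫(-3*z*sin(3*z)/2) dz by parts with u = z, dv = (-3*sin(3*z)/2) dz, so v = cos(3*z)/2: now z*cos(3*z)/2 + ∫(-cos(3*z)/2) dz.
Step 2. Evaluate the standard form: now z*cos(3*z)/2 - sin(3*z)/6.
Answer: z*cos(3*z)/2 - sin(3*z)/6.


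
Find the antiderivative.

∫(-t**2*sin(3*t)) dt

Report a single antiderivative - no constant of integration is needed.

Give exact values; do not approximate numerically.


Answer: t**2*cos(3*t)/3 - 2*t*sin(3*t)/9 - 2*cos(3*t)/27.


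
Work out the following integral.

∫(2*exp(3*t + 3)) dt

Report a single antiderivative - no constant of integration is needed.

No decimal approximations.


Answer: 2*exp(3*t + 3)/3.


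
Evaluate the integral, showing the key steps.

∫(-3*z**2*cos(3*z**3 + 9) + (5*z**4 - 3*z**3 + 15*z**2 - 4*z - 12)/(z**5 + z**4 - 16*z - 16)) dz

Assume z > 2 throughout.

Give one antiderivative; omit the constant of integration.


Step 1. Rewrite: now ∫(-3*z**2*cos(3*z**3 + 9)) dz + ∫((5*z**4 - 3*z**3 + 15*z**2 - 4*z - 12)/(z**5 + z**4 - 16*z - 16)) dz.
Step 2. Decompose ∫((5*z**4 - 3*z**3 + 15*z**2 - 4*z - 12)/(z**5 + z**4 - 16*z - 16)) dz by partial fractions, (5*z**4 - 3*z**3 + 15*z**2 - 4*z - 12)/(z**5 + z**4 - 16*z - 16) = -1/(z**2 + 4) + 5/(z + 2) - 1/(z + 1) + 1/(z - 2): now ∫(-3*z**2*cos(3*z**3 + 9)) dz + ∫(1/(z - 2)) dz + ∫(-1/(z + 1)) dz + ∫(5/(z + 2)) dz + ∫(-1/(z**2 + 4)) dz.
Step 3. Evaluate the standard form [assuming z > -1]: now -log(z + 1) + ∫(-3*z**2*cos(3*z**3 + 9)) dz + ∫(1/(z - 2)) dz + ∫(5/(z + 2)) dz + ∫(-1/(z**2 + 4)) dz.
Step 4. Evaluate the standard form [assuming z > -2]: now -log(z + 1) + 5*log(z + 2) + ∫(-3*z**2*cos(3*z**3 + 9)) dz + ∫(1/(z - 2)) dz + ∫(-1/(z**2 + 4)) dz.
Step 5. Evaluate the standard form [assuming z > 2]: now log(z - 2) - log(z + 1) + 5*log(z + 2) + ∫(-3*z**2*cos(3*z**3 + 9)) dz + ∫(-1/(z**2 + 4)) dz.
Step 6. Evaluate the standard form: now log(z - 2) - log(z + 1) + 5*log(z + 2) - atan(z/2)/2 + ∫(-3*z**2*cos(3*z**3 + 9)) dz.
Step 7. Substitute u = z**3 + 3, turning ∫(-3*z**2*cos(3*z**3 + 9)) dz into ∫(-cos(3*u)) du: now log(z - 2) - log(z + 1) + 5*log(z + 2) - atan(z/2)/2 + ∫(-cos(3*u)) du.
Step 8. Evaluate the standard form: now log(z - 2) - log(z + 1) + 5*log(z + 2) - sin(3*u)/3 - atan(z/2)/2.
Step 9. Substitute back u = z**3 + 3: now log(z - 2) - log(z + 1) + 5*log(z + 2) - sin(3*z**3 + 9)/3 - atan(z/2)/2.
Answer: log(z - 2) - log(z + 1) + 5*log(z + 2) - sin(3*z**3 + 9)/3 - atan(z/2)/2.


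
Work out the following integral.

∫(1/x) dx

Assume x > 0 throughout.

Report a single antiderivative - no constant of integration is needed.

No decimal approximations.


Answer: log(x).


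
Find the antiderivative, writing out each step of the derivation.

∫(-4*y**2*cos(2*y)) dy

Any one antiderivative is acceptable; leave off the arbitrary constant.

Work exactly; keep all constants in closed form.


Step 1. Integrate ∫(-4*y**2*cos(2*y)) dy by parts with u = y**2, dv = (-4*cos(2*y)) dy, so v = -2*sin(2*y): now -2*y**2*sin(2*y) + ∫(4*y*sin(2*y)) dy.
Step 2. Integrate ∫(4*y*sin(2*y)) dy by parts with u = y, dv = (4*sin(2*y)) dy, so v = -2*cos(2*y): now -2*y**2*sin(2*y) - 2*y*cos(2*y) + ∫(2*cos(2*y)) dy.
Step 3. Evaluate the standard form: now -2*y**2*sin(2*y) - 2*y*cos(2*y) + sin(2*y).
Answer: -2*y**2*sin(2*y) - 2*y*cos(2*y) + sin(2*y).


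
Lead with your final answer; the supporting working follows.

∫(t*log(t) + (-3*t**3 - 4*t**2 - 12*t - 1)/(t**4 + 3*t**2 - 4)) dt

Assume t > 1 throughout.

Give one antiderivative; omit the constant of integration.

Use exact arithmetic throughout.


The answer is t**2*log(t)/2 - t**2/4 - 2*log(t - 1) - log(t + 1) - 3*atan(t/2)/2.
Step 1. Rewrite: now ∫(t*log(t)) dt + ∫((-3*t**3 - 4*t**2 - 12*t - 1)/(t**4 + 3*t**2 - 4)) dt.
Step 2. Decompose ∫((-3*t**3 - 4*t**2 - 12*t - 1)/(t**4 + 3*t**2 - 4)) dt by partial fractions, (-3*t**3 - 4*t**2 - 12*t - 1)/(t**4 + 3*t**2 - 4) = -3/(t**2 + 4) - 1/(t + 1) - 2/(t - 1): now ∫(t*log(t)) dt + ∫(-2/(t - 1)) dt + ∫(-1/(t + 1)) dt + ∫(-3/(t**2 + 4)) dt.
Step 3. Evaluate the standard form [assuming t > -1]: now -log(t + 1) + ∫(t*log(t)) dt + ∫(-2/(t - 1)) dt + ∫(-3/(t**2 + 4)) dt.
Step 4. Evaluate the standard form [assuming t > 1]: now -2*log(t - 1) - log(t + 1) + ∫(t*log(t)) dt + ∫(-3/(t**2 + 4)) dt.
Step 5. Evaluate the standard form: now -2*log(t - 1) - log(t + 1) - 3*atan(t/2)/2 + ∫(t*log(t)) dt.
Step 6. Integrate ∫(t*log(t)) dt by parts with u = log(t), dv = (t) dt, so v = t**2/2 [assuming t > 0]: now t**2*log(t)/2 - 2*log(t - 1) - log(t + 1) - 3*atan(t/2)/2 + ∫(-t/2) dt.
Step 7. Evaluate the standard form: now t**2*log(t)/2 - t**2/4 - 2*log(t - 1) - log(t + 1) - 3*atan(t/2)/2.
Answer: t**2*log(t)/2 - t**2/4 - 2*log(t - 1) - log(t + 1) - 3*atan(t/2)/2.


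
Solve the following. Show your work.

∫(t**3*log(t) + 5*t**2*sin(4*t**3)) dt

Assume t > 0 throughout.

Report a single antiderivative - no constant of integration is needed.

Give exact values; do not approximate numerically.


Step 1. Rewrite: now ∫(5*t**2*sin(4*t**3)) dt + ∫(t**3*log(t)) dt.
Step 2. Substitute u = t**3, turning ∫(5*t**2*sin(4*t**3)) dt into ∫(5*sin(4*u)/3) du: now ∫(t**3*log(t)) dt + ∫(5*sin(4*u)/3) du.
Step 3. Evaluate the standard form: now -5*cos(4*u)/12 + ∫(t**3*log(t)) dt.
Step 4. Substitute back u = t**3: now -5*cos(4*t**3)/12 + ∫(t**3*log(t)) dt.
Step 5. Integrate ∫(t**3*log(t)) dt by parts with u = log(t), dv = (t**3) dt, so v = t**4/4 [assuming t > 0]: now t**4*log(t)/4 - 5*cos(4*t**3)/12 + ∫(-t**3/4) dt.
Step 6. Evaluate the standard form: now t**4*log(t)/4 - t**4/16 - 5*cos(4*t**3)/12.
Answer: t**4*log(t)/4 - t**4/16 - 5*cos(4*t**3)/12.


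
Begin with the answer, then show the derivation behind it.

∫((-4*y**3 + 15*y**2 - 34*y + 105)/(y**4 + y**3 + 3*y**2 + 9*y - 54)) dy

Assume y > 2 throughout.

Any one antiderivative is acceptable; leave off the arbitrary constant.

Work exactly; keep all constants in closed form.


The answer is log(y - 2) - 5*log(y + 3) + 2*atan(y/3)/3.
Step 1. Decompose ∫((-4*y**3 + 15*y**2 - 34*y + 105)/(y**4 + y**3 + 3*y**2 + 9*y - 54)) dy by partial fractions, (-4*y**3 + 15*y**2 - 34*y + 105)/(y**4 + y**3 + 3*y**2 + 9*y - 54) = 2/(y**2 + 9) - 5/(y + 3) + 1/(y - 2): now ∫(1/(y - 2)) dy + ∫(-5/(y + 3)) dy + ∫(2/(y**2 + 9)) dy.
Step 2. Evaluate the standard form [assuming y > -3]: now -5*log(y + 3) + ∫(1/(y - 2)) dy + ∫(2/(y**2 + 9)) dy.
Step 3. Evaluate the standard form [assuming y > 2]: now log(y - 2) - 5*log(y + 3) + ∫(2/(y**2 + 9)) dy.
Step 4. Evaluate the standard form: now log(y - 2) - 5*log(y + 3) + 2*atan(y/3)/3.
Answer: log(y - 2) - 5*log(y + 3) + 2*atan(y/3)/3.


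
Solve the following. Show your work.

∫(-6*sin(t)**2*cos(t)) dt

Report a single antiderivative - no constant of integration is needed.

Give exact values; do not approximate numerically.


Step 1. Substitute u = sin(t), turning ∫(-6*sin(t)**2*cos(t)) dt into ∫(-6*u**2) du: now ∫(-6*u**2) du.
Step 2. Evaluate the standard form: now -2*u**3.
Step 3. Substitute back u = sin(t): now -2*sin(t)**3.
Answer: -2*sin(t)**3.


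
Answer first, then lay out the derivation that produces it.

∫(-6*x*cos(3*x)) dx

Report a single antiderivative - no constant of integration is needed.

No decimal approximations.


The answer is -2*x*sin(3*x) - 2*cos(3*x)/3.
Step 1. Integrate ∫(-6*x*cos(3*x)) dx by parts with u = x, dv = (-6*cos(3*x)) dx, so v = -2*sin(3*x): now -2*x*sin(3*x) + ∫(2*sin(3*x)) dx.
Step 2. Evaluate the standard form: now -2*x*sin(3*x) - 2*cos(3*x)/3.
Answer: -2*x*sin(3*x) - 2*cos(3*x)/3.


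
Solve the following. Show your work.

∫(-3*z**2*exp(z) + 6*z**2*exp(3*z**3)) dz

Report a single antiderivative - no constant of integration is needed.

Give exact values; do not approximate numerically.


Step 1. Rewrite: now ∫(-3*z**2*exp(z)) dz + ∫(6*z**2*exp(3*z**3)) dz.
Step 2. Substitute u = z**3, turning ∫(6*z**2*exp(3*z**3)) dz into ∫(2*exp(3*u)) du: now ∫(-3*z**2*exp(z)) dz + ∫(2*exp(3*u)) du.
Step 3. Evaluate the standard form: now 2*exp(3*u)/3 + ∫(-3*z**2*exp(z)) dz.
Step 4. Substitute back u = z**3: now 2*exp(3*z**3)/3 + ∫(-3*z**2*exp(z)) dz.
Step 5. Integrate ∫(-3*z**2*exp(z)) dz by parts with u = z**2, dv = (-3*exp(z)) dz, so v = -3*exp(z): now -3*z**2*exp(z) + 2*exp(3*z**3)/3 + ∫(6*z*exp(z)) dz.
Step 6. Integrate ∫(6*z*exp(z)) dz by parts with u = z, dv = (6*exp(z)) dz, so v = 6*exp(z): now -3*z**2*exp(z) + 6*z*exp(z) + 2*exp(3*z**3)/3 + ∫(-6*exp(z)) dz.
Step 7. Evaluate the standard form: now -3*z**2*exp(z) + 6*z*exp(z) - 6*exp(z) + 2*exp(3*z**3)/3.
Answer: -3*z**2*exp(z) + 6*z*exp(z) - 6*exp(z) + 2*exp(3*z**3)/3.


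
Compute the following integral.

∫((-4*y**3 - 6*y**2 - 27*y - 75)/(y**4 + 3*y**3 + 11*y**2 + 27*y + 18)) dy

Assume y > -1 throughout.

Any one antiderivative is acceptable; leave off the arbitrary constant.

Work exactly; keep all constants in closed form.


Answer: -5*log(y + 1) + log(y + 2) + atan(y/3).


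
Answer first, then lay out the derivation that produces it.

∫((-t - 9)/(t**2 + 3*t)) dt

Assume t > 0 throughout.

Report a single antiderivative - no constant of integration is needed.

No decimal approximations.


The answer is -3*log(t) + 2*log(t + 3).
Step 1. Decompose ∫((-t - 9)/(t**2 + 3*t)) dt by partial fractions, (-t - 9)/(t**2 + 3*t) = 2/(t + 3) - 3/t: now ∫(-3/t) dt + ∫(2/(t + 3)) dt.
Step 2. Evaluate the standard form [assuming t > 0]: now -3*log(t) + ∫(2/(t + 3)) dt.
Step 3. Evaluate the standard form [assuming t > -3]: now -3*log(t) + 2*log(t + 3).
Answer: -3*log(t) + 2*log(t + 3).


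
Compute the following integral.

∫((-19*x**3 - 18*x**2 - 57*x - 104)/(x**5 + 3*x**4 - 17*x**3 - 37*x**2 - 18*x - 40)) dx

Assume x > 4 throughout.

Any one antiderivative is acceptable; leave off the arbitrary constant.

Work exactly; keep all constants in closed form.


Answer: -2*log(x - 4) - log(x + 2) + 3*log(x + 5) + 2*atan(x).


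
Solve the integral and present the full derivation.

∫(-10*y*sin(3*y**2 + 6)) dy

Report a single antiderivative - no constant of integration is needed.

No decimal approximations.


Step 1. Substitute u = y**2 + 2, turning ∫(-10*y*sin(3*y**2 + 6)) dy into ∫(-5*sin(3*u)) du: now ∫(-5*sin(3*u)) du.
Step 2. Evaluate the standard form: now 5*cos(3*u)/3.
Step 3. Substitute back u = y**2 + 2: now 5*cos(3*y**2 + 6)/3.
Answer: 5*cos(3*y**2 + 6)/3.


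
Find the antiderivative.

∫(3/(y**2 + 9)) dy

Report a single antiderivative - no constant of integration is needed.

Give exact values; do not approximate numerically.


Answer: atan(y/3).


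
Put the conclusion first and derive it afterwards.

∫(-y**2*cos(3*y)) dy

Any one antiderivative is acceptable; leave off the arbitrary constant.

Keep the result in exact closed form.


The answer is -y**2*sin(3*y)/3 - 2*y*cos(3*y)/9 + 2*sin(3*y)/27.
Step 1. Integrate ∫(-y**2*cos(3*y)) dy by parts with u = y**2, dv = (-cos(3*y)) dy, so v = -sin(3*y)/3: now -y**2*sin(3*y)/3 + ∫(2*y*sin(3*y)/3) dy.
Step 2. Integrate ∫(2*y*sin(3*y)/3) dy by parts with u = y, dv = (2*sin(3*y)/3) dy, so v = -2*cos(3*y)/9: now -y**2*sin(3*y)/3 - 2*y*cos(3*y)/9 + ∫(2*cos(3*y)/9) dy.
Step 3. Evaluate the standard form: now -y**2*sin(3*y)/3 - 2*y*cos(3*y)/9 + 2*sin(3*y)/27.
Answer: -y**2*sin(3*y)/3 - 2*y*cos(3*y)/9 + 2*sin(3*y)/27.


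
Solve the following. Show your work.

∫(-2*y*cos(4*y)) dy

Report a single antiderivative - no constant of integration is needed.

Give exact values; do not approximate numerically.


Step 1. Integrate ∫(-2*y*cos(4*y)) dy by parts with u = y, dv = (-2*cos(4*y)) dy, so v = -sin(4*y)/2: now -y*sin(4*y)/2 + ∫(sin(4*y)/2) dy.
Step 2. Evaluate the standard form: now -y*sin(4*y)/2 - cos(4*y)/8.
Answer: -y*sin(4*y)/2 - cos(4*y)/8.


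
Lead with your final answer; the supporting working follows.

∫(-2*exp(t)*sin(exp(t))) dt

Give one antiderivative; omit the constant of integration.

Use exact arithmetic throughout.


The answer is 2*cos(exp(t)).
Step 1. Substitute u = exp(t), turning ∫(-2*exp(t)*sin(exp(t))) dt into ∫(-2*sin(u)) du: now ∫(-2*sin(u)) du.
Step 2. Evaluate the standard form: now 2*cos(u).
Step 3. Substitute back u = exp(t): now 2*cos(exp(t)).
Answer: 2*cos(exp(t)).


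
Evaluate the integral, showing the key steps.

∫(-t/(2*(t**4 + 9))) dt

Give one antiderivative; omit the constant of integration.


Step 1. Substitute u = t**2, turning ∫(-t/(2*(t**4 + 9))) dt into ∫(-1/(4*(u**2 + 9))) du: now ∫(-1/(4*(u**2 + 9))) du.
Step 2. Evaluate the standard form: now -atan(u/3)/12.
Step 3. Substitute back u = t**2: now -atan(t**2/3)/12.
Answer: -atan(t**2/3)/12.


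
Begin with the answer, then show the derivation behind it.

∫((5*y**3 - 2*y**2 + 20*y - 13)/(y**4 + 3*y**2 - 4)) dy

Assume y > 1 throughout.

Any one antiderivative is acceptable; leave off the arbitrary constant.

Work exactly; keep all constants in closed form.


The answer is log(y - 1) + 4*log(y + 1) + atan(y/2)/2.
Step 1. Decompose ∫((5*y**3 - 2*y**2 + 20*y - 13)/(y**4 + 3*y**2 - 4)) dy by partial fractions, (5*y**3 - 2*y**2 + 20*y - 13)/(y**4 + 3*y**2 - 4) = 1/(y**2 + 4) + 4/(y + 1) + 1/(y - 1): now ∫(1/(y - 1)) dy + ∫(4/(y + 1)) dy + ∫(1/(y**2 + 4)) dy.
Step 2. Evaluate the standard form [assuming y > 1]: now log(y - 1) + ∫(4/(y + 1)) dy + ∫(1/(y**2 + 4)) dy.
Step 3. Evaluate the standard form [assuming y > -1]: now log(y - 1) + 4*log(y + 1) + ∫(1/(y**2 + 4)) dy.
Step 4. Evaluate the standard form: now log(y - 1) + 4*log(y + 1) + atan(y/2)/2.
Answer: log(y - 1) + 4*log(y + 1) + atan(y/2)/2.


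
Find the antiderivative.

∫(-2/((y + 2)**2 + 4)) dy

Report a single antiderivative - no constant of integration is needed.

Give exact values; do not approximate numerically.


Answer: -atan(y/2 + 1).


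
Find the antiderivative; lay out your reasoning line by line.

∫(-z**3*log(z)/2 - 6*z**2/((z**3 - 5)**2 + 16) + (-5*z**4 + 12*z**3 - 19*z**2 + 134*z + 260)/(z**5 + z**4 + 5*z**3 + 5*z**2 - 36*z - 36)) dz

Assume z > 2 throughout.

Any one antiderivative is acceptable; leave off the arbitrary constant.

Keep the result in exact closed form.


Step 1. Rewrite: now ∫(-6*z**2/((z**3 - 5)**2 + 16)) dz + ∫(-z**3*log(z)/2) dz + ∫((-5*z**4 + 12*z**3 - 19*z**2 + 134*z + 260)/(z**5 + z**4 + 5*z**3 + 5*z**2 - 36*z - 36)) dz.
Step 2. Substitute u = z**3 - 5, turning ∫(-6*z**2/((z**3 - 5)**2 + 16)) dz into ∫(-2/(u**2 + 16)) du: now ∫(-z**3*log(z)/2) dz + ∫((-5*z**4 + 12*z**3 - 19*z**2 + 134*z + 260)/(z**5 + z**4 + 5*z**3 + 5*z**2 - 36*z - 36)) dz + ∫(-2/(u**2 + 16)) du.
Step 3. Evaluate the standard form: now -atan(u/4)/2 + ∫(-z**3*log(z)/2) dz + ∫((-5*z**4 + 12*z**3 - 19*z**2 + 134*z + 260)/(z**5 + z**4 + 5*z**3 + 5*z**2 - 36*z - 36)) dz.
Step 4. Substitute back u = z**3 - 5: now -atan(z**3/4 - 5/4)/2 + ∫(-z**3*log(z)/2) dz + ∫((-5*z**4 + 12*z**3 - 19*z**2 + 134*z + 260)/(z**5 + z**4 + 5*z**3 + 5*z**2 - 36*z - 36)) dz.
Step 5. Integrate ∫(-z**3*log(z)/2) dz by parts with u = log(z), dv = (-z**3/2) dz, so v = -z**4/8 [assuming z > 0]: now -z**4*log(z)/8 - atan(z**3/4 - 5/4)/2 + ∫(z**3/8) dz + ∫((-5*z**4 + 12*z**3 - 19*z**2 + 134*z + 260)/(z**5 + z**4 + 5*z**3 + 5*z**2 - 36*z - 36)) dz.
Step 6. Evaluate the standard form: now -z**4*log(z)/8 + z**4/32 - atan(z**3/4 - 5/4)/2 + ∫((-5*z**4 + 12*z**3 - 19*z**2 + 134*z + 260)/(z**5 + z**4 + 5*z**3 + 5*z**2 - 36*z - 36)) dz.
Step 7. Decompose ∫((-5*z**4 + 12*z**3 - 19*z**2 + 134*z + 260)/(z**5 + z**4 + 5*z**3 + 5*z**2 - 36*z - 36)) dz by partial fractions, (-5*z**4 + 12*z**3 - 19*z**2 + 134*z + 260)/(z**5 + z**4 + 5*z**3 + 5*z**2 - 36*z - 36) = -2/(z**2 + 9) - 5/(z + 2) - 3/(z + 1) + 3/(z - 2): now -z**4*log(z)/8 + z**4/32 - atan(z**3/4 - 5/4)/2 + ∫(3/(z - 2)) dz + ∫(-3/(z + 1)) dz + ∫(-5/(z + 2)) dz + ∫(-2/(z**2 + 9)) dz.
Step 8. Evaluate the standard form [assuming z > -1]: now -z**4*log(z)/8 + z**4/32 - 3*log(z + 1) - atan(z**3/4 - 5/4)/2 + ∫(3/(z - 2)) dz + ∫(-5/(z + 2)) dz + ∫(-2/(z**2 + 9)) dz.
Step 9. Evaluate the standard form [assuming z > 2]: now -z**4*log(z)/8 + z**4/32 + 3*log(z - 2) - 3*log(z + 1) - atan(z**3/4 - 5/4)/2 + ∫(-5/(z + 2)) dz + ∫(-2/(z**2 + 9)) dz.
Step 10. Evaluate the standard form [assuming z > -2]: now -z**4*log(z)/8 + z**4/32 + 3*log(z - 2) - 3*log(z + 1) - 5*log(z + 2) - atan(z**3/4 - 5/4)/2 + ∫(-2/(z**2 + 9)) dz.
Step 11. Evaluate the standard form: now -z**4*log(z)/8 + z**4/32 + 3*log(z - 2) - 3*log(z + 1) - 5*log(z + 2) - 2*atan(z/3)/3 - atan(z**3/4 - 5/4)/2.
Answer: -z**4*log(z)/8 + z**4/32 + 3*log(z - 2) - 3*log(z + 1) - 5*log(z + 2) - 2*atan(z/3)/3 - atan(z**3/4 - 5/4)/2.


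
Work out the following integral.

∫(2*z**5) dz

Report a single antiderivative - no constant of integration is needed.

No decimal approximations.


Answer: z**6/3.
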